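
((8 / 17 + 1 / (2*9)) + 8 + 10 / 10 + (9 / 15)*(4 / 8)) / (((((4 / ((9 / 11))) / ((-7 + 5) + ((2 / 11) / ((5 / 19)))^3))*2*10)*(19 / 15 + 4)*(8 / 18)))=-28198920501 / 393257260000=-0.07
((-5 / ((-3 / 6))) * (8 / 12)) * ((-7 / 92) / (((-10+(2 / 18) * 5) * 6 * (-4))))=-7 / 3128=-0.00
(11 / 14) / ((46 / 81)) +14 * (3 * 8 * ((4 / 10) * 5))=433659 / 644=673.38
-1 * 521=-521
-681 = -681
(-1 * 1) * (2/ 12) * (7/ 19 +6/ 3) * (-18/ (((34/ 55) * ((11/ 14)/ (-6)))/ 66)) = -1871100/ 323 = -5792.88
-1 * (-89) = 89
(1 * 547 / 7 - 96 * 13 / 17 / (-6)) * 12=129060 / 119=1084.54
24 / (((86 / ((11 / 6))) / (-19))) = -418 / 43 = -9.72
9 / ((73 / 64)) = 576 / 73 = 7.89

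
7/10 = 0.70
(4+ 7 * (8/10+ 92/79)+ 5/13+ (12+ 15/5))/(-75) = -170156/385125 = -0.44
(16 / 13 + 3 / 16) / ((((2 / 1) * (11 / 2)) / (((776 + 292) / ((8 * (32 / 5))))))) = 393825 / 146432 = 2.69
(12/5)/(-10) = -6/25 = -0.24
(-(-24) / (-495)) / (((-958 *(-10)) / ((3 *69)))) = -138 / 131725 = -0.00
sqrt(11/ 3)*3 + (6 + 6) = sqrt(33) + 12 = 17.74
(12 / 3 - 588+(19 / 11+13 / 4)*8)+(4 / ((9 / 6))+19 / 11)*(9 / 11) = -65411 / 121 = -540.59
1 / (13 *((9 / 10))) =10 / 117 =0.09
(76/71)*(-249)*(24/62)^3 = -32700672/2115161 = -15.46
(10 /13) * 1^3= 10 /13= 0.77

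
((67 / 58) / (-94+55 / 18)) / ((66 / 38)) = -3819 / 522203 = -0.01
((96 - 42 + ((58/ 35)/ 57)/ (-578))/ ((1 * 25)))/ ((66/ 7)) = 31133941/ 135902250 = 0.23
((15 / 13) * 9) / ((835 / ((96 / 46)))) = 1296 / 49933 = 0.03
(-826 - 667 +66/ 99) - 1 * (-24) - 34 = -4507/ 3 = -1502.33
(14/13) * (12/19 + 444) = 118272/247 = 478.83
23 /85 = 0.27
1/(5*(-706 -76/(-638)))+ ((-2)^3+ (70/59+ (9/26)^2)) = -75148071059/11226149480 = -6.69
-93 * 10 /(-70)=93 /7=13.29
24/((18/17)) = 68/3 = 22.67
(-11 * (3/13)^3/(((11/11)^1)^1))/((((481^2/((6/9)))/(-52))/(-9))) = -7128/39100009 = -0.00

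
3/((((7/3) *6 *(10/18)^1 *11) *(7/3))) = 81/5390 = 0.02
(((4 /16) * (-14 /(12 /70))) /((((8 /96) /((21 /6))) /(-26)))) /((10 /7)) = 31213 /2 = 15606.50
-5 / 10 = -1 / 2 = -0.50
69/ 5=13.80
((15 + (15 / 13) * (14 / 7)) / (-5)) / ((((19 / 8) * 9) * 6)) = -20 / 741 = -0.03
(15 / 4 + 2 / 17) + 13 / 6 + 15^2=47131 / 204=231.03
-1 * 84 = -84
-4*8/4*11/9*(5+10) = -440/3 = -146.67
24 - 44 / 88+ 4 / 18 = 427 / 18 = 23.72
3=3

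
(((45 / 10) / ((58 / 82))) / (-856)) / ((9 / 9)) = -369 / 49648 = -0.01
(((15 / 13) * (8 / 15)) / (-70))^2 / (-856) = -0.00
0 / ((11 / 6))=0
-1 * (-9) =9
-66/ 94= -33/ 47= -0.70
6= 6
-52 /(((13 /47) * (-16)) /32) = 376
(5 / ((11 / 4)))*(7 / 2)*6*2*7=5880 / 11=534.55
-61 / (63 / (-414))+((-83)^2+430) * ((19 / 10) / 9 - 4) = -17217913 / 630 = -27330.02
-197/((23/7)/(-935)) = 1289365/23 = 56059.35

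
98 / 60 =49 / 30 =1.63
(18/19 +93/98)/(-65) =-3531/121030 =-0.03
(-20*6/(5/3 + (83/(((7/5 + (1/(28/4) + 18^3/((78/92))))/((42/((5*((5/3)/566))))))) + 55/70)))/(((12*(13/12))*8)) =-182614950/5834476687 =-0.03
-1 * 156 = -156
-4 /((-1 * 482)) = 2 /241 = 0.01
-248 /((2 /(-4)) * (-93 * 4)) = -4 /3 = -1.33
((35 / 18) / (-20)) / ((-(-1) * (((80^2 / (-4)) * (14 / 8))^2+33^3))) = -7 / 567067464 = -0.00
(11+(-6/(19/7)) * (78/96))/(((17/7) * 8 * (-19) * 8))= -9793/3142144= -0.00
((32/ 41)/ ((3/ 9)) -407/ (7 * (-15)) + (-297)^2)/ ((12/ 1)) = 94941628/ 12915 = 7351.27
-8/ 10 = -4/ 5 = -0.80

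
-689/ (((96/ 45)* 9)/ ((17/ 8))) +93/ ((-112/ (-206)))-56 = 208573/ 5376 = 38.80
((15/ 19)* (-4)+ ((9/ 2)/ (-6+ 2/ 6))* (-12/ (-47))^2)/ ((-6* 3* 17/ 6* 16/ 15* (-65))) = -572529/ 630740188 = -0.00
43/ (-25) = -43/ 25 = -1.72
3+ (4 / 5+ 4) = 7.80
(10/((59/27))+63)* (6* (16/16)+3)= 35883/59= 608.19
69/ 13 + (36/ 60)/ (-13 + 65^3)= 7287783/ 1373060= 5.31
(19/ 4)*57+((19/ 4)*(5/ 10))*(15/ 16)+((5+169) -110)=43133/ 128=336.98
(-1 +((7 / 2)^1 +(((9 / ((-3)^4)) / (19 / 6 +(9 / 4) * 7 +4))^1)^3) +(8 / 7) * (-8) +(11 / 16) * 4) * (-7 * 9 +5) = 1774950838657 / 7861218750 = 225.79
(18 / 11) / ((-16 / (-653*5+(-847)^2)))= -803412 / 11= -73037.45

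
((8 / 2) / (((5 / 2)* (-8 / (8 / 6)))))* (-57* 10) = 152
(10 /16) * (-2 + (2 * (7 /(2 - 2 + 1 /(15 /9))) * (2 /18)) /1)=10 /27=0.37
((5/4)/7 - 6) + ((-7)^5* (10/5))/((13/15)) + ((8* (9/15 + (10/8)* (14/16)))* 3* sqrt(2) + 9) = -14116723/364 + 813* sqrt(2)/20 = -38724.72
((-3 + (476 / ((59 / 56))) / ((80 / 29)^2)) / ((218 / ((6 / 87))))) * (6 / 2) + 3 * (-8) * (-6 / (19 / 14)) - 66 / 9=210111615163 / 2126088600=98.83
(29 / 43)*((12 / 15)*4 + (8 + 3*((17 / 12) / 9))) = 60929 / 7740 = 7.87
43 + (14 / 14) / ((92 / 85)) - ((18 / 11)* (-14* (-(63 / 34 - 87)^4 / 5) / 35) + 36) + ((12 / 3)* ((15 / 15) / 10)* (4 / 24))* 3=-726999495199532 / 105654065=-6880942.02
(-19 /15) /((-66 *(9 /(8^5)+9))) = 311296 /145985895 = 0.00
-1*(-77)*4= 308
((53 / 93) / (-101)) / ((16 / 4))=-53 / 37572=-0.00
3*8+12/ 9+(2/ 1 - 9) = 55/ 3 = 18.33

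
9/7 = 1.29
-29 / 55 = -0.53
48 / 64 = 3 / 4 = 0.75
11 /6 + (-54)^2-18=17399 /6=2899.83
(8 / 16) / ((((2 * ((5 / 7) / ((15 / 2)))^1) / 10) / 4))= 105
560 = 560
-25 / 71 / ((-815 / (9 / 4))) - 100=-4629155 / 46292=-100.00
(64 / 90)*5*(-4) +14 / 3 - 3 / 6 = -181 / 18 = -10.06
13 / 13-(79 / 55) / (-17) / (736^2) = 506485839 / 506485760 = 1.00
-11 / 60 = -0.18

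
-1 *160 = -160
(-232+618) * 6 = 2316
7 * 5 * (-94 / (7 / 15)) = -7050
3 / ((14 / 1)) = 0.21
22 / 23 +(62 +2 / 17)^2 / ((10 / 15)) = 38478550 / 6647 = 5788.86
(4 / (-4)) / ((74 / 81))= -81 / 74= -1.09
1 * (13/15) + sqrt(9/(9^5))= 356/405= 0.88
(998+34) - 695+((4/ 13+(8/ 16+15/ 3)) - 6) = 336.81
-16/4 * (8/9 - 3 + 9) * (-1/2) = 124/9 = 13.78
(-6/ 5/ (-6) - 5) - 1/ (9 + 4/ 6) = -711/ 145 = -4.90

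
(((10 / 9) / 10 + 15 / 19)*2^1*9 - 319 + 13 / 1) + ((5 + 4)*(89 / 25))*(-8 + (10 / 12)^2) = -995333 / 1900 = -523.86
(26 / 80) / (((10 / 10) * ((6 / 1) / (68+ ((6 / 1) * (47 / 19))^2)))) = 15.62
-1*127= -127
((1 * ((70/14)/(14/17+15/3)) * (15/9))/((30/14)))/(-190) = -119/33858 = -0.00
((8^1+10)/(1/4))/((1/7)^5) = 1210104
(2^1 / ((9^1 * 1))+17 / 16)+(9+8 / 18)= 10.73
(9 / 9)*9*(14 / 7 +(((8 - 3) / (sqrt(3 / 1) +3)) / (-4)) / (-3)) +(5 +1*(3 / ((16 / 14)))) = 55 / 2 - 5*sqrt(3) / 8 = 26.42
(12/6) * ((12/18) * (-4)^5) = -4096/3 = -1365.33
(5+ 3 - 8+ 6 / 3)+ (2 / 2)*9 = 11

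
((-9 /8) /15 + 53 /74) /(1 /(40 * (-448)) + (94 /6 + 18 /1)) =0.02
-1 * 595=-595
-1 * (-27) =27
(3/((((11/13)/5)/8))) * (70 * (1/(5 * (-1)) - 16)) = -1769040/11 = -160821.82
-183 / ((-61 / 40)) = 120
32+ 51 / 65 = 2131 / 65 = 32.78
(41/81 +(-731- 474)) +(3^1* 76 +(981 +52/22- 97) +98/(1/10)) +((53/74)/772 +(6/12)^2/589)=26678975698217/29980717272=889.87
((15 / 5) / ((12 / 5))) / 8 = 5 / 32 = 0.16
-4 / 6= -2 / 3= -0.67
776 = 776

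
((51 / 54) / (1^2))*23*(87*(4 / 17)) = 1334 / 3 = 444.67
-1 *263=-263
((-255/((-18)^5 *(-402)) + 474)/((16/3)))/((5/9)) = 120017801003/750228480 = 159.97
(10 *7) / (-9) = -70 / 9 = -7.78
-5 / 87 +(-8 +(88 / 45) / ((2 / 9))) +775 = 337448 / 435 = 775.74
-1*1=-1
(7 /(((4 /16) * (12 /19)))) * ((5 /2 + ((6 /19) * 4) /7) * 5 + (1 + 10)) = 6491 /6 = 1081.83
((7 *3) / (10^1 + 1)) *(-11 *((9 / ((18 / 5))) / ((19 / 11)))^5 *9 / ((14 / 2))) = -171.50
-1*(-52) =52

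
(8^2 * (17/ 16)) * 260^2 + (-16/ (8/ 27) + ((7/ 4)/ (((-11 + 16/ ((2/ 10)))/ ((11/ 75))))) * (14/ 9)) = 428186890439/ 93150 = 4596746.01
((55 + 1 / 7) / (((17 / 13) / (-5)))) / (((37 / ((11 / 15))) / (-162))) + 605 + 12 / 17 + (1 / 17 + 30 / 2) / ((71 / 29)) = 402903481 / 312613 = 1288.83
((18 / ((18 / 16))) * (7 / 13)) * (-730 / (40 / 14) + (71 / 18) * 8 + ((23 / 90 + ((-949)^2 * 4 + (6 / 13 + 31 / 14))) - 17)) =236013915464 / 7605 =31034045.43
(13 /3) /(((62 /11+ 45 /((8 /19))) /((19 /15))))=21736 /445545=0.05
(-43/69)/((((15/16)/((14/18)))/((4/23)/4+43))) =-105952/4761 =-22.25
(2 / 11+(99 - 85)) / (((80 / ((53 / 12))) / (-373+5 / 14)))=-3594513 / 12320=-291.76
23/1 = 23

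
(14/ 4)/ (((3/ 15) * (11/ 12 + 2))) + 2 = 8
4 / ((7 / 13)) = 52 / 7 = 7.43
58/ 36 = 29/ 18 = 1.61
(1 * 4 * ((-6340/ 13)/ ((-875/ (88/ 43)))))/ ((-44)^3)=-634/ 11836825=-0.00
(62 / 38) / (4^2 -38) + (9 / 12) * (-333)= -208853 / 836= -249.82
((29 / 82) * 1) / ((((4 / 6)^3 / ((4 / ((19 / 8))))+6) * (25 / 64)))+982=23154106 / 23575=982.15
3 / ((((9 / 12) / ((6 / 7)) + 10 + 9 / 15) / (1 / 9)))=40 / 1377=0.03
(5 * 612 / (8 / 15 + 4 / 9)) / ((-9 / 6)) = -22950 / 11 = -2086.36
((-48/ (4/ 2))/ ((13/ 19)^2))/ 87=-2888/ 4901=-0.59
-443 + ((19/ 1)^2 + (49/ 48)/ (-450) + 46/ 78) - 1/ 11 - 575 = -2027807807/ 3088800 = -656.50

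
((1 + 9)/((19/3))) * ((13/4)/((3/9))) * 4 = 1170/19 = 61.58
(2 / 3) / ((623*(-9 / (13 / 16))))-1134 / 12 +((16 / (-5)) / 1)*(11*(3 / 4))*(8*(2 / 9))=-95162069 / 672840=-141.43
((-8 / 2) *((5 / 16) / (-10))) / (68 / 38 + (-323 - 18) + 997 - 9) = 19 / 98616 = 0.00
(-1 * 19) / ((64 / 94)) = -893 / 32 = -27.91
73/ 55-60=-3227/ 55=-58.67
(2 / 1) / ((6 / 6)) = 2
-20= -20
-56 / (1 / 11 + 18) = -616 / 199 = -3.10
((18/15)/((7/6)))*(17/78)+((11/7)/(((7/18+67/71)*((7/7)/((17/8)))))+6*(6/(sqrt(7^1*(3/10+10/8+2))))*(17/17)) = 650913/238420+72*sqrt(2485)/497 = 9.95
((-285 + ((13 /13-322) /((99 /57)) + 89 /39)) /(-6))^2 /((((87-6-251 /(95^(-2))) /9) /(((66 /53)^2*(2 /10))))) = -0.01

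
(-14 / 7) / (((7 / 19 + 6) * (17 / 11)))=-38 / 187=-0.20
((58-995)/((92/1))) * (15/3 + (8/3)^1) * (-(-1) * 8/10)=-937/15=-62.47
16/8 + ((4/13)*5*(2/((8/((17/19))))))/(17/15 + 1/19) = 10063/4394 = 2.29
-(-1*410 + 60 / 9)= 1210 / 3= 403.33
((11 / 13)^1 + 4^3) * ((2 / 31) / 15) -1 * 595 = -1198363 / 2015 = -594.72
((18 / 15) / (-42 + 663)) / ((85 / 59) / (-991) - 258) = -0.00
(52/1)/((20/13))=169/5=33.80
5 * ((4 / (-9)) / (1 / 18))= -40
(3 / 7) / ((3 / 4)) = 4 / 7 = 0.57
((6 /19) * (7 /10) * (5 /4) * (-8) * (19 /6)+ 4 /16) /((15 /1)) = -0.45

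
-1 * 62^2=-3844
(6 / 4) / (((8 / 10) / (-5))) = -75 / 8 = -9.38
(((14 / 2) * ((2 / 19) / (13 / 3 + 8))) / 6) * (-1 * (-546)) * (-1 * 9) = -34398 / 703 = -48.93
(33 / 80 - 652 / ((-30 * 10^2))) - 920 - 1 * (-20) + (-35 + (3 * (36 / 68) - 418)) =-137779757 / 102000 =-1350.78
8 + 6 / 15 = 42 / 5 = 8.40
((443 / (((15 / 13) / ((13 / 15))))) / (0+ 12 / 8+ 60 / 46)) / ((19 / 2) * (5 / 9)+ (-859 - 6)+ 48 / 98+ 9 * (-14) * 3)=-337500436 / 3519245775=-0.10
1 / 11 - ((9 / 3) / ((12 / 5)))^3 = -1311 / 704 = -1.86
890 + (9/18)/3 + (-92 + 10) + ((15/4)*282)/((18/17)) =21683/12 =1806.92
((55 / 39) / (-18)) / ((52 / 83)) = -0.13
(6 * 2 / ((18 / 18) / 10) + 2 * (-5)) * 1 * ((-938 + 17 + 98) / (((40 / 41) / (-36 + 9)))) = 10021671 / 4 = 2505417.75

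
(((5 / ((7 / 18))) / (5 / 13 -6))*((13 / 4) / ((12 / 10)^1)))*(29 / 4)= -367575 / 8176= -44.96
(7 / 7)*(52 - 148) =-96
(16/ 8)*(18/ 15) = 12/ 5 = 2.40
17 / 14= 1.21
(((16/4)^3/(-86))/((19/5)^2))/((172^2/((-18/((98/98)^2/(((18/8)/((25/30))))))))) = 2430/28702027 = 0.00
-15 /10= -1.50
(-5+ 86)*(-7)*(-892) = 505764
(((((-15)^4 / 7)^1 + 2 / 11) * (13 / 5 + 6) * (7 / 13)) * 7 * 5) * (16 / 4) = 670494356 / 143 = 4688771.72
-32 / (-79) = 32 / 79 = 0.41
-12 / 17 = -0.71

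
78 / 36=13 / 6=2.17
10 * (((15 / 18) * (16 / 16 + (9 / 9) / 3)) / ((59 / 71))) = 7100 / 531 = 13.37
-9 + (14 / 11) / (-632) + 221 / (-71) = -2989857 / 246796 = -12.11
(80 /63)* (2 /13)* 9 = 160 /91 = 1.76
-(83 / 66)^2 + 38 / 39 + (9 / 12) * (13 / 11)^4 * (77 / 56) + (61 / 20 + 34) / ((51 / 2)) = 1210380659 / 423577440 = 2.86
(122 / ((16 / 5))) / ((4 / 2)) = 305 / 16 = 19.06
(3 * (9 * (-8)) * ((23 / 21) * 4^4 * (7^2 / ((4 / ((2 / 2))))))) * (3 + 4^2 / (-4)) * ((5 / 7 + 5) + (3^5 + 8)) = 190453248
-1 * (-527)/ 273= 527/ 273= 1.93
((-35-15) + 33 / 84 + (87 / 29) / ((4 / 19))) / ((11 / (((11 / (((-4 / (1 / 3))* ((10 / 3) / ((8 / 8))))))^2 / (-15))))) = 363 / 22400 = 0.02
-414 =-414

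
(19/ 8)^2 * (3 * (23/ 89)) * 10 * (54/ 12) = 1120905/ 5696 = 196.79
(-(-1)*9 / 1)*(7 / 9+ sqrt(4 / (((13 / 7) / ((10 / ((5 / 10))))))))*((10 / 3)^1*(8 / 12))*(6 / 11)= 280 / 33+ 480*sqrt(455) / 143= 80.08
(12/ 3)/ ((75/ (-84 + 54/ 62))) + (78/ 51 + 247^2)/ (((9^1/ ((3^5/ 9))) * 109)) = 1674.76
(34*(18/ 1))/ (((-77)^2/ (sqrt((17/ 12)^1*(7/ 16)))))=51*sqrt(357)/ 11858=0.08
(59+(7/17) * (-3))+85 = 2427/17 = 142.76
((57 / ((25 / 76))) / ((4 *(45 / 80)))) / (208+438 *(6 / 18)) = 2888 / 13275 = 0.22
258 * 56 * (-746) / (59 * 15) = -3592736 / 295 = -12178.77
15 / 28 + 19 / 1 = 547 / 28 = 19.54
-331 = -331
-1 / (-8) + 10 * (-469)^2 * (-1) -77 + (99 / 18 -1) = -17597459 / 8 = -2199682.38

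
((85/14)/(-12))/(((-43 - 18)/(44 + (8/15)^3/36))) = 5680669/15564150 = 0.36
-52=-52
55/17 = 3.24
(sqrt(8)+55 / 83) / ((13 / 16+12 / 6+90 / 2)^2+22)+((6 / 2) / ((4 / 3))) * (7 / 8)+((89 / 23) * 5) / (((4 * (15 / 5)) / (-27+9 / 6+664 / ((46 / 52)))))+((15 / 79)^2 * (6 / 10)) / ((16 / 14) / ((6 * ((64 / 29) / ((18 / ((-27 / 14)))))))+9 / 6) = 512 * sqrt(2) / 590857+91013957101427564143 / 77716202181148320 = 1171.11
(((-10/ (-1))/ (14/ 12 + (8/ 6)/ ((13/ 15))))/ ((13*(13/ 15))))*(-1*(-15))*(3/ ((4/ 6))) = 60750/ 2743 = 22.15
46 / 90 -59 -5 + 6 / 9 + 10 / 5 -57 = -5302 / 45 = -117.82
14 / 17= 0.82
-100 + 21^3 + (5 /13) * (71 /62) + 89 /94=173544777 /18941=9162.39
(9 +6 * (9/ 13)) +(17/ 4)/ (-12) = 7987/ 624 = 12.80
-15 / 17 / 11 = -15 / 187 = -0.08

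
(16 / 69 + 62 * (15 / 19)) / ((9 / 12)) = 257896 / 3933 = 65.57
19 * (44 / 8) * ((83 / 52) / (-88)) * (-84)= 33117 / 208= 159.22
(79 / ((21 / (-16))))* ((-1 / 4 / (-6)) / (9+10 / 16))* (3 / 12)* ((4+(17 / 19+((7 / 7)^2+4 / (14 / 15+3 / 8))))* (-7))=8438464 / 2067219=4.08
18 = 18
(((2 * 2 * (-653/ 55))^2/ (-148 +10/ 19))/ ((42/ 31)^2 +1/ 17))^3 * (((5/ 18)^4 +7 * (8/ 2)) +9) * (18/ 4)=-144124701999517194407570940041389619545136/ 1644969818887238317337586500021578125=-87615.41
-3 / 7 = -0.43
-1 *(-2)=2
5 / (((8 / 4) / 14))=35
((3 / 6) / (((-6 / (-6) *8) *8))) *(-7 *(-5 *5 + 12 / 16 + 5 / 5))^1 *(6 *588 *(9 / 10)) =2583819 / 640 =4037.22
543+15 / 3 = 548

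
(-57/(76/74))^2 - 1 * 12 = 12273/4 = 3068.25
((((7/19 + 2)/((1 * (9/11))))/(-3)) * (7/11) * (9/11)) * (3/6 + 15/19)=-5145/7942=-0.65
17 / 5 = 3.40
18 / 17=1.06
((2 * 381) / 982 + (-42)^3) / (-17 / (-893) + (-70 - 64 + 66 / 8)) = 129938026044 / 220513501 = 589.25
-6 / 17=-0.35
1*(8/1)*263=2104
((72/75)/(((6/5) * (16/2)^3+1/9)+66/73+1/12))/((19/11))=63072/69847895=0.00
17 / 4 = 4.25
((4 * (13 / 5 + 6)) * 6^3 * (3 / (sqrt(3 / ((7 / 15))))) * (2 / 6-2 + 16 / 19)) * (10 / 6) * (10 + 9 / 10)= -10573872 * sqrt(35) / 475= -131696.57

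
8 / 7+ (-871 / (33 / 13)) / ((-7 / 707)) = 8005625 / 231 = 34656.39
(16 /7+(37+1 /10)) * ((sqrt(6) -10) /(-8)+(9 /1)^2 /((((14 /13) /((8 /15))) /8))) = 124348971 /9800 -2757 * sqrt(6) /560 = 12676.61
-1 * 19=-19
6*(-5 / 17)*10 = -300 / 17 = -17.65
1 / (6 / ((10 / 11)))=5 / 33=0.15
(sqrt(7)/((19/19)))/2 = sqrt(7)/2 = 1.32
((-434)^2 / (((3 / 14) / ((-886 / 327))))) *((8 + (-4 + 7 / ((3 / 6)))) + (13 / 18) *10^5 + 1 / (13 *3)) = -19747235512540816 / 114777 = -172048716315.47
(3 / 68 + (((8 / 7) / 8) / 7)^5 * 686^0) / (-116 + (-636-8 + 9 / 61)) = -51692974715 / 890324698115132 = -0.00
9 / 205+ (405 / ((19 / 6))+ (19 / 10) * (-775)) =-10474133 / 7790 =-1344.56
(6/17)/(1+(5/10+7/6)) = 9/68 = 0.13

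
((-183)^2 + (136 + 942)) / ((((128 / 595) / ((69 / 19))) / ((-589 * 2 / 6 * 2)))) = -14664531245 / 64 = -229133300.70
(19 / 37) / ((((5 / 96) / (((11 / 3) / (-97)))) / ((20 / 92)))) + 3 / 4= 0.67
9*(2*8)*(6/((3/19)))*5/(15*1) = 1824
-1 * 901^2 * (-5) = 4059005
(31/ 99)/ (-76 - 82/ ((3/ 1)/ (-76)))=31/ 198132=0.00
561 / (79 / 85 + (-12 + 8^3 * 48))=47685 / 2088019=0.02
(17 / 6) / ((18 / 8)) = 34 / 27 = 1.26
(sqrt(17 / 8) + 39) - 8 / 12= sqrt(34) / 4 + 115 / 3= 39.79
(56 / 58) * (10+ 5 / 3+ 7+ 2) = 19.95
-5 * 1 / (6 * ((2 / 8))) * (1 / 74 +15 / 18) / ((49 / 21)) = -940 / 777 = -1.21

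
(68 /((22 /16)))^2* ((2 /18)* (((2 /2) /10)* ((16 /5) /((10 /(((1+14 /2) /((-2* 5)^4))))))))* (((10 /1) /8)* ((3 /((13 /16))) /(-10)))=-1183744 /368671875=-0.00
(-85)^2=7225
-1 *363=-363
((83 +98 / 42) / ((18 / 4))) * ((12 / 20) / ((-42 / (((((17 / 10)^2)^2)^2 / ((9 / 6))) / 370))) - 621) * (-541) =1305212258884775581 / 204873046875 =6370834.42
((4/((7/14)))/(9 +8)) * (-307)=-144.47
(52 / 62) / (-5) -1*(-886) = 137304 / 155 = 885.83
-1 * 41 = -41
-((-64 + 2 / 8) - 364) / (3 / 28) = 11977 / 3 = 3992.33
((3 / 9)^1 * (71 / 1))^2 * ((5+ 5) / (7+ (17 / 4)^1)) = 40328 / 81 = 497.88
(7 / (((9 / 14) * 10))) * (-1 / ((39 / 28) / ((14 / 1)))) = -19208 / 1755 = -10.94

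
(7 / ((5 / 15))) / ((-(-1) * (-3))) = -7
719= 719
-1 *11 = -11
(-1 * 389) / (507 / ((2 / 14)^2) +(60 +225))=-0.02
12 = 12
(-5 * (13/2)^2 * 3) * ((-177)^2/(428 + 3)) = -79419015/1724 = -46066.71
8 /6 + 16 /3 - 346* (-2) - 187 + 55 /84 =14345 /28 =512.32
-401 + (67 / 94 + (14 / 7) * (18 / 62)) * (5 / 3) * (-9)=-1225049 / 2914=-420.40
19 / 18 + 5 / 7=223 / 126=1.77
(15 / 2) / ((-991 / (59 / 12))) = -295 / 7928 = -0.04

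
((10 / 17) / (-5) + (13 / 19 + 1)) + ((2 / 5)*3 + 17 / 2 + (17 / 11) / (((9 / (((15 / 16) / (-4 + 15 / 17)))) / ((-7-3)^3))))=177678617 / 2824635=62.90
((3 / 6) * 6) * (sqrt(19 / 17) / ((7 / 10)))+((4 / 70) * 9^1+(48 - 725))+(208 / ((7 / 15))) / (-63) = -502417 / 735+30 * sqrt(323) / 119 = -679.03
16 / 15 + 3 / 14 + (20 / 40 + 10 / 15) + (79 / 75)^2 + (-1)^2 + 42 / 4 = 1185749 / 78750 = 15.06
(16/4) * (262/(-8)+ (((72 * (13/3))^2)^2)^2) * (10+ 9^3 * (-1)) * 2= -516482522164061684965414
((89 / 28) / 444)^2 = 7921 / 154554624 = 0.00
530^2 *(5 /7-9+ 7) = -2528100 /7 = -361157.14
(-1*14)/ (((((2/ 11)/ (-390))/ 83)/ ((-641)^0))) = 2492490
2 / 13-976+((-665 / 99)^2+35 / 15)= -118289264 / 127413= -928.39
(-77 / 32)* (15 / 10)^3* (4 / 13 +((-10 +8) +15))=-108.07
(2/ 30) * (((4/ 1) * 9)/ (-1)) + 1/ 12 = -139/ 60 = -2.32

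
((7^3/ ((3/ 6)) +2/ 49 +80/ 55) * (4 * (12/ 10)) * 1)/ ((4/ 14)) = 889344/ 77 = 11549.92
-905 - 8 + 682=-231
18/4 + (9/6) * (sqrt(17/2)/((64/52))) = 39 * sqrt(34)/64 + 9/2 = 8.05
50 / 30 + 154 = 155.67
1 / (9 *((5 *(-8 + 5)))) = -1 / 135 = -0.01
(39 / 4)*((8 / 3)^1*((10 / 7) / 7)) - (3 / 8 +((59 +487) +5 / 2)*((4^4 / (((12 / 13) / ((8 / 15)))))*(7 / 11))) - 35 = -10023673669 / 194040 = -51657.77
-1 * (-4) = 4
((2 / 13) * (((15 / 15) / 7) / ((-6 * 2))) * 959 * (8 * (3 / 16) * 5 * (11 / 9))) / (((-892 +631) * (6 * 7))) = 7535 / 5130216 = 0.00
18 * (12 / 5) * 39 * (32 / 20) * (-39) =-2628288 / 25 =-105131.52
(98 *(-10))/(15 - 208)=980/193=5.08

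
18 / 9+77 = 79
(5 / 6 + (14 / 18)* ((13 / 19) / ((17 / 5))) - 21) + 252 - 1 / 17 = 1348447 / 5814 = 231.93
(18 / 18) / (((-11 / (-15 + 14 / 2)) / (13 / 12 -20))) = -13.76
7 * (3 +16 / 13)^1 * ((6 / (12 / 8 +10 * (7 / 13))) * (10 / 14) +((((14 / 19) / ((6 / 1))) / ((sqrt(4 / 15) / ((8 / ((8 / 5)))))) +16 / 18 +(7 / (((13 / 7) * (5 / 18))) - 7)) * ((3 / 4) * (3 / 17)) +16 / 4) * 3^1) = 121275 * sqrt(15) / 33592 +949379607 / 2057068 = 475.50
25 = 25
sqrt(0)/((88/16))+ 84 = 84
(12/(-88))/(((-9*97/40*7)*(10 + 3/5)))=100/1187571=0.00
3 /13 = 0.23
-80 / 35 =-16 / 7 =-2.29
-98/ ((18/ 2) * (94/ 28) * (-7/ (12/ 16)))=49/ 141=0.35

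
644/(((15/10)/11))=4722.67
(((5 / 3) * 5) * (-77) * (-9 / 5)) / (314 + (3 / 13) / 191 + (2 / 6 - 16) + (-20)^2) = 8603595 / 5201894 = 1.65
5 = 5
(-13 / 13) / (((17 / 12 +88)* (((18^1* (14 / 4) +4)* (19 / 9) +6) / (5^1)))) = -540 / 1423871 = -0.00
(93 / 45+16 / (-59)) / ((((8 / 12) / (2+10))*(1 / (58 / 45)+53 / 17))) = 9400524 / 1132505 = 8.30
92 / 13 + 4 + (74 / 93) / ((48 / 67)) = 353635 / 29016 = 12.19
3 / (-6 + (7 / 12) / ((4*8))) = -1152 / 2297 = -0.50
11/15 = 0.73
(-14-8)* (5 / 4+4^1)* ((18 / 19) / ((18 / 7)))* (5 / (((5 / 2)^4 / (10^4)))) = -1034880 / 19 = -54467.37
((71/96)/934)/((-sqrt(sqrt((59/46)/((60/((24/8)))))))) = -0.00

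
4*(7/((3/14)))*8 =3136/3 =1045.33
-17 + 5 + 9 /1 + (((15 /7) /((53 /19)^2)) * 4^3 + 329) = 6756698 /19663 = 343.62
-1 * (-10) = 10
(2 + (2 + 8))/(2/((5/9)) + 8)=30/29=1.03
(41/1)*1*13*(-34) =-18122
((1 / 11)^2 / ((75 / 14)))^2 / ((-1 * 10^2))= -49 / 2058890625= -0.00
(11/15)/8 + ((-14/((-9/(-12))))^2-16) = 119713/360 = 332.54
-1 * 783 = -783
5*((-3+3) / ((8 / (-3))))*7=0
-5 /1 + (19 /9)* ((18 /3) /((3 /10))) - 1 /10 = 3341 /90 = 37.12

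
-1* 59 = -59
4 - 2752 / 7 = -2724 / 7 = -389.14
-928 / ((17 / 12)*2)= -5568 / 17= -327.53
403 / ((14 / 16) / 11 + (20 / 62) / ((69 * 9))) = 682717464 / 135637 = 5033.42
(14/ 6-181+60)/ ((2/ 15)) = -890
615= 615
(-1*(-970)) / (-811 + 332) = -970 / 479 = -2.03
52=52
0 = 0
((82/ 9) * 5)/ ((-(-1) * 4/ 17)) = 3485/ 18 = 193.61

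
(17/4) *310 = 2635/2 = 1317.50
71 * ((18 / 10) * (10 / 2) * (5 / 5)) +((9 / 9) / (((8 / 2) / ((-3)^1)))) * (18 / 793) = 1013427 / 1586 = 638.98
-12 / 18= -2 / 3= -0.67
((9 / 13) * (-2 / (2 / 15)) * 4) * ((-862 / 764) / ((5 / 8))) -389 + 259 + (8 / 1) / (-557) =-76104950 / 1383031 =-55.03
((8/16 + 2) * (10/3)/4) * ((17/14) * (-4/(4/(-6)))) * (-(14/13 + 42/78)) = -1275/52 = -24.52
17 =17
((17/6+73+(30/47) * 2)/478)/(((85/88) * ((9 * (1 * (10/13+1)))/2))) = 2487628/118586781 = 0.02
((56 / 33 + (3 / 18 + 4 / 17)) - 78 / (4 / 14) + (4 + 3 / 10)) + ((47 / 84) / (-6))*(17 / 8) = -1005811769 / 3769920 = -266.80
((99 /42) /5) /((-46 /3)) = -99 /3220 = -0.03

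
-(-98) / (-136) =-0.72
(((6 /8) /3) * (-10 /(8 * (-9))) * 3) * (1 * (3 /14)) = 5 /224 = 0.02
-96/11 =-8.73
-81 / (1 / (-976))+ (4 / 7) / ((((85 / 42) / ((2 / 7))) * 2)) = 47038344 / 595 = 79056.04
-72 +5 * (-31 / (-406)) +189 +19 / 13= 627255 / 5278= 118.84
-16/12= -1.33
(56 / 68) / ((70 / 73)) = 73 / 85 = 0.86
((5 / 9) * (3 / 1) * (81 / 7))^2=18225 / 49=371.94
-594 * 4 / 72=-33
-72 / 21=-24 / 7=-3.43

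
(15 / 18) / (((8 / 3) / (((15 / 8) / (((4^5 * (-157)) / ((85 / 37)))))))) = -6375 / 761397248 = -0.00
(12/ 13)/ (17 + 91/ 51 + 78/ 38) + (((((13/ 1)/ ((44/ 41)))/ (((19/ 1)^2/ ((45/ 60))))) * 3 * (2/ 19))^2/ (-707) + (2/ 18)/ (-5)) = 67169774655282013681/ 3042426244241937833280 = 0.02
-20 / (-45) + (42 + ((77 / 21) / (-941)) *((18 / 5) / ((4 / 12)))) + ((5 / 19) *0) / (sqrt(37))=1795528 / 42345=42.40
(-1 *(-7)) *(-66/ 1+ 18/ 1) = -336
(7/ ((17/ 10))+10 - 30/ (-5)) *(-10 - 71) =-27702/ 17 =-1629.53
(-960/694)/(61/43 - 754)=6880/3743089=0.00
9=9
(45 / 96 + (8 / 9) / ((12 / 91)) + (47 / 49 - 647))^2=731462477986969 / 1792336896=408105.46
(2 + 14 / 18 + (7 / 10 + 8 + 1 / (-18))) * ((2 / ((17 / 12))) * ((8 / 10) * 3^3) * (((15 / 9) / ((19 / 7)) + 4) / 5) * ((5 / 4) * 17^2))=116114.22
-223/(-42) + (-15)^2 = 9673/42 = 230.31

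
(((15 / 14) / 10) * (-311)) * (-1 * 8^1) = 1866 / 7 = 266.57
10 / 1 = 10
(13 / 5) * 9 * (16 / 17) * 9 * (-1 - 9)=-33696 / 17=-1982.12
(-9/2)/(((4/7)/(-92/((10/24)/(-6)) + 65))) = -437787/40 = -10944.68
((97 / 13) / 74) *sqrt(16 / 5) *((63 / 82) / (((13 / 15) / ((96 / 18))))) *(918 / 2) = 44879184 *sqrt(5) / 256373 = 391.43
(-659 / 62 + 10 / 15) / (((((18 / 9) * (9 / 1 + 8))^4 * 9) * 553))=-0.00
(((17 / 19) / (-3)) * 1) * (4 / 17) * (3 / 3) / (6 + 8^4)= -2 / 116907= -0.00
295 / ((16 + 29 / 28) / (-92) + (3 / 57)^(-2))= 759920 / 929459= 0.82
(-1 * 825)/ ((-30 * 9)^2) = -11/ 972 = -0.01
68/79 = 0.86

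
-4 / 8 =-1 / 2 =-0.50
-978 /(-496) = 1.97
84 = 84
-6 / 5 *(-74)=444 / 5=88.80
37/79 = 0.47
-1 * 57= -57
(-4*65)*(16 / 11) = -378.18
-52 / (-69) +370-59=21511 / 69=311.75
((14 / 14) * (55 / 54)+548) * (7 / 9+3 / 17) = 2164231 / 4131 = 523.90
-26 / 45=-0.58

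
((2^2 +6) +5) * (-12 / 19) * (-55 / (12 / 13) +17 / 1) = 7665 / 19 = 403.42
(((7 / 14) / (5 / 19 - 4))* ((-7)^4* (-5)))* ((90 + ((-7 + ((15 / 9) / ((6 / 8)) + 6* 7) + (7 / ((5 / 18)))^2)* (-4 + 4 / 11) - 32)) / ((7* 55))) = -9957.37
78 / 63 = 26 / 21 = 1.24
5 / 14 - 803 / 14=-57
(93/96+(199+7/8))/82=6427/2624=2.45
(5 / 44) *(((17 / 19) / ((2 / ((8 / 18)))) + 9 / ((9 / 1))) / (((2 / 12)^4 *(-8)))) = -9225 / 418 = -22.07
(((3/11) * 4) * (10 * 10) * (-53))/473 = -63600/5203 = -12.22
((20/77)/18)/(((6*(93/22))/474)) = 1580/5859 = 0.27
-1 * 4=-4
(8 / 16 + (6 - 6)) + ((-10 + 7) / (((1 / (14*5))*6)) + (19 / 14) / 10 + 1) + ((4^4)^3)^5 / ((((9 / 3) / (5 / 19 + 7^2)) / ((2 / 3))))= 38707119237256750218958861595363633964371 / 2660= 14551548585434868503367990000000000000.00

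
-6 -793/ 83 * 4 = -3670/ 83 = -44.22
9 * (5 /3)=15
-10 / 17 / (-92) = 5 / 782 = 0.01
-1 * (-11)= 11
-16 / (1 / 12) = -192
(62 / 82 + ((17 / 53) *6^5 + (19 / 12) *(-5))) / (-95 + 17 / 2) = -28.75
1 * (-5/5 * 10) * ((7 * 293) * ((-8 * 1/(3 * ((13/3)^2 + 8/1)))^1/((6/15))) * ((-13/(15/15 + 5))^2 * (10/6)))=39951.48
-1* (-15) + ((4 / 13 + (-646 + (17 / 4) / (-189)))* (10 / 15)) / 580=24381863 / 1710072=14.26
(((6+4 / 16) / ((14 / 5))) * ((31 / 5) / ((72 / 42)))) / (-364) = -775 / 34944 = -0.02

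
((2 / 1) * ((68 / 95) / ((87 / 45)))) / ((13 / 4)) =1632 / 7163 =0.23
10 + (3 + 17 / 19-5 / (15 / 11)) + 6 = 16.23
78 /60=1.30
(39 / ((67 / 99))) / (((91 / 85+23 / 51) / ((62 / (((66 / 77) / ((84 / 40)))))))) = 299107809 / 51992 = 5752.96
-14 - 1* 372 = -386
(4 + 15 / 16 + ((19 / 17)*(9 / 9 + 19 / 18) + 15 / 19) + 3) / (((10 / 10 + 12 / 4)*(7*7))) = 512765 / 9116352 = 0.06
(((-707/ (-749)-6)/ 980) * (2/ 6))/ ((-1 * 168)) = 541/ 52849440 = 0.00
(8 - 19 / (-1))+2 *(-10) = 7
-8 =-8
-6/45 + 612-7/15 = 3057/5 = 611.40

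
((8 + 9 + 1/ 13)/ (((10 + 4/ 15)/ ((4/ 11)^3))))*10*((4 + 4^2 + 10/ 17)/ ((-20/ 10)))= -26640000/ 3235661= -8.23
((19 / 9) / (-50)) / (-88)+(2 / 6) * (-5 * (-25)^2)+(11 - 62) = -1092.67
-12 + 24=12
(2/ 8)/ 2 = 1/ 8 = 0.12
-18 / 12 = -3 / 2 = -1.50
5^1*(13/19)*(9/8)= 585/152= 3.85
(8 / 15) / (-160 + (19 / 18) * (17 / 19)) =-48 / 14315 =-0.00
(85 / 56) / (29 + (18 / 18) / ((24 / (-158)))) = 255 / 3766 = 0.07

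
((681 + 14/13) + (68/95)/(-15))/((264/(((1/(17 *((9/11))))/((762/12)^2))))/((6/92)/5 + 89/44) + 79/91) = 0.00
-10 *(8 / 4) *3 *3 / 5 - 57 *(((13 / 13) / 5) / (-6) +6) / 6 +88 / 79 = -434039 / 4740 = -91.57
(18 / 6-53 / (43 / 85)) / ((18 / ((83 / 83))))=-2188 / 387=-5.65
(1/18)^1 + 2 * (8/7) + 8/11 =4253/1386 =3.07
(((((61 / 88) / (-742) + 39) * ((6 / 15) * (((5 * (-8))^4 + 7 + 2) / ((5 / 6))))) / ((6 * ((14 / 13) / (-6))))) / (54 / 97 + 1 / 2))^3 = -14998776854940319986184690773883714173417037510101 / 200842439365085777875000000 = -74679320278897640010172.77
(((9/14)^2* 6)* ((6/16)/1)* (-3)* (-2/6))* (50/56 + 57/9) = 147501/21952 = 6.72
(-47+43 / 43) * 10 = -460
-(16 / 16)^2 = -1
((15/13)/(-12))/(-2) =5/104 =0.05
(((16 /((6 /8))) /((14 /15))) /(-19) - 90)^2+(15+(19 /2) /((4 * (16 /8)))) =2358771851 /283024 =8334.18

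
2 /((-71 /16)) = -32 /71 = -0.45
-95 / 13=-7.31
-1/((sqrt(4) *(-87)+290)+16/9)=-9/1060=-0.01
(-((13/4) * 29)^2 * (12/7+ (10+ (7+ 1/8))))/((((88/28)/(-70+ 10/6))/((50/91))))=59113364375/29568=1999234.46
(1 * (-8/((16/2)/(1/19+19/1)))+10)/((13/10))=-1720/247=-6.96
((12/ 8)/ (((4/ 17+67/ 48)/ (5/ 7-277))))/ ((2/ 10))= -11836080/ 9317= -1270.37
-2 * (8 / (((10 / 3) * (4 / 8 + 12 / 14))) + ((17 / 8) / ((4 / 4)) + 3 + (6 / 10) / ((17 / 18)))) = -97271 / 6460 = -15.06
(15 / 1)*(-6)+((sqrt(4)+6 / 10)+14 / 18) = -3898 / 45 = -86.62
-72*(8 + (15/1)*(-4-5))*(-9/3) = -27432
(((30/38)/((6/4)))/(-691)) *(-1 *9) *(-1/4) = -45/26258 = -0.00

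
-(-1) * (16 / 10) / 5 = 0.32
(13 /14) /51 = 13 /714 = 0.02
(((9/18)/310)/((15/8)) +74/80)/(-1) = -17221/18600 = -0.93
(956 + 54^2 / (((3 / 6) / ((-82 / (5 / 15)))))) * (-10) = 14337160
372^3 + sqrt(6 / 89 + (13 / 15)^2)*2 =2*sqrt(1458799) / 1335 + 51478848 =51478849.81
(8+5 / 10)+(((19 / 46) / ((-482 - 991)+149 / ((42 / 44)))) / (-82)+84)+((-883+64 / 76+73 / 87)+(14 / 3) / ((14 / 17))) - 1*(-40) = -128143309281583 / 172432132980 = -743.15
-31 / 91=-0.34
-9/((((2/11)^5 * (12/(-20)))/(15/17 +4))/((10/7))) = 1002542475/1904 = 526545.42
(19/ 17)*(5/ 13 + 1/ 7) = 912/ 1547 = 0.59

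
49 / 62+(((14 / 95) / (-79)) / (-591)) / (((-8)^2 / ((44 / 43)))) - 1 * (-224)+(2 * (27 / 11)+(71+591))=463948184964397 / 520296613320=891.70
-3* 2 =-6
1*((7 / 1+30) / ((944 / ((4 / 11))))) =37 / 2596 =0.01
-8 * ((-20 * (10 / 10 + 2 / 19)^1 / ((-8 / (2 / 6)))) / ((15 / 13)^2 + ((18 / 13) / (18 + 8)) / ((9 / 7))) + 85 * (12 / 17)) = -534875 / 1102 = -485.37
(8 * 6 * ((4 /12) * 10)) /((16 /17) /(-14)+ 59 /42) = 22848 /191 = 119.62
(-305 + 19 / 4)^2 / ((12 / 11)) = 15866411 / 192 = 82637.56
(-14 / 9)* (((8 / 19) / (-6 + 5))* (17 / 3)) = 3.71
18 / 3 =6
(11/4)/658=11/2632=0.00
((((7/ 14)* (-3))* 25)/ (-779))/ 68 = 75/ 105944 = 0.00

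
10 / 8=5 / 4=1.25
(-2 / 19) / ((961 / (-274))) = 548 / 18259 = 0.03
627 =627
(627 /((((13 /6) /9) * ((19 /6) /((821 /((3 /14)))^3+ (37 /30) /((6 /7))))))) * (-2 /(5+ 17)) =-273329233528113 /65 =-4205065131201.74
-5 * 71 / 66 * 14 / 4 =-2485 / 132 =-18.83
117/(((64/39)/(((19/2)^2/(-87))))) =-549081/7424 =-73.96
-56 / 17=-3.29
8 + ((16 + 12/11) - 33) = -87/11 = -7.91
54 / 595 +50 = 29804 / 595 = 50.09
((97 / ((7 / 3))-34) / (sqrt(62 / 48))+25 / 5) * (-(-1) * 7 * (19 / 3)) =665 / 3+2014 * sqrt(186) / 93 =517.01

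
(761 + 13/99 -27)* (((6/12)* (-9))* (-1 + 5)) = -145358/11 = -13214.36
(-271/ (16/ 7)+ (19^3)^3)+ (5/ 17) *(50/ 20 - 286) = 87771053740959/ 272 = 322687697577.06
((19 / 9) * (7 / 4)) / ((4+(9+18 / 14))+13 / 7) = 931 / 4068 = 0.23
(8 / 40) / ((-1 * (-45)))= 1 / 225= 0.00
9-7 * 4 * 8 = -215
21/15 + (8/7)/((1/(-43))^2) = 74009/35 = 2114.54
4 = 4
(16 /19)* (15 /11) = 240 /209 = 1.15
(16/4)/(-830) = -2/415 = -0.00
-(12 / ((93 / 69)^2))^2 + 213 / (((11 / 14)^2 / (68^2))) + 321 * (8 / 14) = 1248062597858100 / 782222287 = 1595534.44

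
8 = 8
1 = 1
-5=-5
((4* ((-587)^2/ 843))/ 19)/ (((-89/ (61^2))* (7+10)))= -211.63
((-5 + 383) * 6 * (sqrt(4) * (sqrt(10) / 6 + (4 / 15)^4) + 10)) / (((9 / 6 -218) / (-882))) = 1333584 * sqrt(10) / 433 + 25029988704 / 270625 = 102228.97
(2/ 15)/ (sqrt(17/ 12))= 0.11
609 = 609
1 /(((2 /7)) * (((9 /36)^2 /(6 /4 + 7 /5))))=812 /5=162.40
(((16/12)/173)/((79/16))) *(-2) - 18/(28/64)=-11809184/287007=-41.15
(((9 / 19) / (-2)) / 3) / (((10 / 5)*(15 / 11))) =-11 / 380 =-0.03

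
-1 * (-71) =71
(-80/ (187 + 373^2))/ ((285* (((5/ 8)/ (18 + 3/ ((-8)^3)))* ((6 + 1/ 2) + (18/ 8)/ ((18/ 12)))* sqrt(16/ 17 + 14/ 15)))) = -3071* sqrt(121890)/ 202442865920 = -0.00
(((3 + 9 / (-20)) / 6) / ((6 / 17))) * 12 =289 / 20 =14.45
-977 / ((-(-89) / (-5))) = 4885 / 89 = 54.89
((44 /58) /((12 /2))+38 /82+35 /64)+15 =3683821 /228288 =16.14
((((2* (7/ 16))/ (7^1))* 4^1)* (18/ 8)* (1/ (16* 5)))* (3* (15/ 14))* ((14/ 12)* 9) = 243/ 512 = 0.47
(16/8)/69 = 2/69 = 0.03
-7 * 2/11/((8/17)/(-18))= 1071/22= 48.68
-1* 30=-30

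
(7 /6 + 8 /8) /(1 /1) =13 /6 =2.17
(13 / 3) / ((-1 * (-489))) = 13 / 1467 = 0.01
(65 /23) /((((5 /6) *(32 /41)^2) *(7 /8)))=65559 /10304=6.36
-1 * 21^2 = -441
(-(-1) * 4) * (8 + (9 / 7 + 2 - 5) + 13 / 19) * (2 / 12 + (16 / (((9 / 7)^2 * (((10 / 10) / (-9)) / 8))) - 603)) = -4819370 / 133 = -36235.86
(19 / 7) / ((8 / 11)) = 209 / 56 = 3.73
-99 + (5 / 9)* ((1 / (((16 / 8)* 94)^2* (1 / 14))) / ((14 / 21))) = -10497133 / 106032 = -99.00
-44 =-44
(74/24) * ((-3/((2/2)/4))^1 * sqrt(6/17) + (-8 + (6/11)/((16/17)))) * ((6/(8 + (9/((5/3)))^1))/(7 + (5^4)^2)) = -120805/4606332544 - 555 * sqrt(102)/222464924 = -0.00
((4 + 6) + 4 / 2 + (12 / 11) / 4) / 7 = 135 / 77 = 1.75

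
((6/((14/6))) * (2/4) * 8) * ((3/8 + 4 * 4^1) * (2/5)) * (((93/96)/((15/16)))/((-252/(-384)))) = 129952/1225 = 106.08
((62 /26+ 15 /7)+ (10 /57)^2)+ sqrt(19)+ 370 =sqrt(19)+ 110741518 /295659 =378.92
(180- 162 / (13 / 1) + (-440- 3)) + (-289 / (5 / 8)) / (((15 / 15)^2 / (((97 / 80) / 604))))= -276.39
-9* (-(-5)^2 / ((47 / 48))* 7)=75600 / 47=1608.51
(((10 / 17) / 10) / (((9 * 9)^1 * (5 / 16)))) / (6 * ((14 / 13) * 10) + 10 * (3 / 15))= 0.00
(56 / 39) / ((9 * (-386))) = -28 / 67743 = -0.00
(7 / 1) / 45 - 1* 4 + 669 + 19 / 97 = 2904259 / 4365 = 665.35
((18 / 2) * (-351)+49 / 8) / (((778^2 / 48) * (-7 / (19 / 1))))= 1437711 / 2118494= 0.68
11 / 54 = 0.20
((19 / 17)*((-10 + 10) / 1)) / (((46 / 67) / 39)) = 0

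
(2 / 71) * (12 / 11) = 24 / 781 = 0.03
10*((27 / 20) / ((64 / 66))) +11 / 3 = 3377 / 192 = 17.59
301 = 301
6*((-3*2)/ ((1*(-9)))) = 4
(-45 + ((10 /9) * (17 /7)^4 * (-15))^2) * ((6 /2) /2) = 17437058858095 /34588806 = 504124.34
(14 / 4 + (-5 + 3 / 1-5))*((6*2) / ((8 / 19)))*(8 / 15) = -266 / 5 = -53.20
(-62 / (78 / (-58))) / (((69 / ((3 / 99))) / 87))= 52142 / 29601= 1.76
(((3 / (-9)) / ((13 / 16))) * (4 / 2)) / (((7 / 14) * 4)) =-16 / 39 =-0.41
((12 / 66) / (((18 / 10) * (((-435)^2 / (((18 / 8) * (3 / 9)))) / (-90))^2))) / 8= 1 / 622407280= 0.00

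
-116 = -116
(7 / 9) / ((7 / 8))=0.89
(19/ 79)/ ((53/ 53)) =19/ 79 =0.24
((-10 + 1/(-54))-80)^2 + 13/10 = 118165559/14580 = 8104.63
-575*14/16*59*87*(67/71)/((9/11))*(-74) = 187795467475/852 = 220417215.35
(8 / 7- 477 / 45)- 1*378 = -13561 / 35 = -387.46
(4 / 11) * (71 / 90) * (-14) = -1988 / 495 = -4.02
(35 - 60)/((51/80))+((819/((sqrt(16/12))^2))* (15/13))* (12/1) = 431755/51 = 8465.78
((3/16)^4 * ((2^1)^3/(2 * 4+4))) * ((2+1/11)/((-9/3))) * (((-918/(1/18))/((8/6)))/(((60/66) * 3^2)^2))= 348381/3276800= 0.11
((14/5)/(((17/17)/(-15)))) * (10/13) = -420/13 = -32.31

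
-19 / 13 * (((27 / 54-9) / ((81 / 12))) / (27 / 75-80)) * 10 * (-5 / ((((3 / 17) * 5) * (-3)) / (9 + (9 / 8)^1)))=-686375 / 155298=-4.42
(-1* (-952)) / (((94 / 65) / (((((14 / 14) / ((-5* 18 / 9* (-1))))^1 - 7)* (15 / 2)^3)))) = -360257625 / 188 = -1916263.96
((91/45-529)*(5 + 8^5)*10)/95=-1554357844/855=-1817962.39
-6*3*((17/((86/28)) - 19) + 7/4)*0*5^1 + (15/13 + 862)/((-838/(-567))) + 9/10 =15930279/27235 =584.92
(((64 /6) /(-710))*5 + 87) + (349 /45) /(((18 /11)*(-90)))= 449641931 /5175900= 86.87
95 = 95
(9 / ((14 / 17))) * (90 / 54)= 255 / 14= 18.21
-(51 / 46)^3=-132651 / 97336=-1.36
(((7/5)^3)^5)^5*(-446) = -1075691804386648213667006383329650533420024342473456854334612642578/26469779601696885595885078146238811314105987548828125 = -40638487383464.63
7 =7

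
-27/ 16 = -1.69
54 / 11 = 4.91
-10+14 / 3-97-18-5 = -376 / 3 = -125.33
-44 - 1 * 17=-61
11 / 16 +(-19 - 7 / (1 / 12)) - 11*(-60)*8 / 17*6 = 479051 / 272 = 1761.22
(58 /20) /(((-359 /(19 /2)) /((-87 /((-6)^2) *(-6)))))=-15979 /14360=-1.11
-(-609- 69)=678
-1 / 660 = -0.00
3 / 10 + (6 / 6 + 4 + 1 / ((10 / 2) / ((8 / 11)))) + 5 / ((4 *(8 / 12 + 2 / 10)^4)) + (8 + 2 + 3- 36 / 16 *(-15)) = 170943919 / 3141710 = 54.41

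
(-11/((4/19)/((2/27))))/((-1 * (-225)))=-209/12150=-0.02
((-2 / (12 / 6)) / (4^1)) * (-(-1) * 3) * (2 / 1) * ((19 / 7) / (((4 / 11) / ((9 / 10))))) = -5643 / 560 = -10.08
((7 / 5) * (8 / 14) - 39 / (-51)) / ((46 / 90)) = 1197 / 391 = 3.06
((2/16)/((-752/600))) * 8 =-75/94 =-0.80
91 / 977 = 0.09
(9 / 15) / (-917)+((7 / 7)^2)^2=4582 / 4585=1.00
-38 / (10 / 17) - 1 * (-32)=-163 / 5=-32.60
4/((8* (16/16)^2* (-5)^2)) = 1/50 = 0.02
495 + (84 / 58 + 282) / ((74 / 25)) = 633885 / 1073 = 590.76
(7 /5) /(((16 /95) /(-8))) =-133 /2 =-66.50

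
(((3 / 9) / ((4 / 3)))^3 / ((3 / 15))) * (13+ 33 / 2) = 295 / 128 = 2.30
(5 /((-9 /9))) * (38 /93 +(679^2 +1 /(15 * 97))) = -20795272766 /9021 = -2305207.05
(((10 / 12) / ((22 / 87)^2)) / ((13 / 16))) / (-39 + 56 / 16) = -50460 / 111683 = -0.45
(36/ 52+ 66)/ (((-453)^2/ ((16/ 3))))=4624/ 2667717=0.00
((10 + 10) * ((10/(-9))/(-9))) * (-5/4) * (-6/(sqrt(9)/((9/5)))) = 100/9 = 11.11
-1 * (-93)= 93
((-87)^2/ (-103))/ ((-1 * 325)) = 7569/ 33475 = 0.23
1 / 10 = 0.10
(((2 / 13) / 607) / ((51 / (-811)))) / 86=-811 / 17304963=-0.00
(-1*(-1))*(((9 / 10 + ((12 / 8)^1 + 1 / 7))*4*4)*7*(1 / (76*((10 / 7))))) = 1246 / 475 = 2.62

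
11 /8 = 1.38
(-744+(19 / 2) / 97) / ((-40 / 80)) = 144317 / 97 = 1487.80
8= 8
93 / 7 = 13.29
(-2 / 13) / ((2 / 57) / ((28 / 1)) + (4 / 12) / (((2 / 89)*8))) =-12768 / 153985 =-0.08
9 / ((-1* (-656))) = 9 / 656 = 0.01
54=54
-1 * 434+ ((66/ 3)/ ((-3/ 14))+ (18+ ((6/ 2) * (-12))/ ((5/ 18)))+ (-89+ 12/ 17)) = -187823/ 255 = -736.56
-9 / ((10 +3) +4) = -9 / 17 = -0.53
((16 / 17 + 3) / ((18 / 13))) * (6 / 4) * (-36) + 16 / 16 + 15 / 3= -2511 / 17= -147.71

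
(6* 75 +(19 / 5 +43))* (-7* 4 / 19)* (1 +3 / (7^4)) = -733.04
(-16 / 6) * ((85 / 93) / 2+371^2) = -102405244 / 279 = -367043.89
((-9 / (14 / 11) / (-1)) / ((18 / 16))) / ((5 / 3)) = 132 / 35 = 3.77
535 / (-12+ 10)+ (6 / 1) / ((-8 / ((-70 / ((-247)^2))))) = -16319855 / 61009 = -267.50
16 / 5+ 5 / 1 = 41 / 5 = 8.20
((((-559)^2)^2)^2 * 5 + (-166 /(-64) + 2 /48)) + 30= 4576523539027134662557213 /96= 47672120198199319401637.64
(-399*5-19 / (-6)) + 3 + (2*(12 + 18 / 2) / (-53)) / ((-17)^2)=-182778013 / 91902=-1988.84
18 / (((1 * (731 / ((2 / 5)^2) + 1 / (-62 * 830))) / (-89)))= -41219460 / 117553937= -0.35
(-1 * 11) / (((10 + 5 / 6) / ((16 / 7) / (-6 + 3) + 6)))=-5.32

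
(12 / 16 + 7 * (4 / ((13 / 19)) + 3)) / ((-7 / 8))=-6518 / 91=-71.63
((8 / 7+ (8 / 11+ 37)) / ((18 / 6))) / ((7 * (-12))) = -2993 / 19404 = -0.15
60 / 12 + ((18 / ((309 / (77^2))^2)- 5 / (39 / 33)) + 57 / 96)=29253345415 / 4413344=6628.39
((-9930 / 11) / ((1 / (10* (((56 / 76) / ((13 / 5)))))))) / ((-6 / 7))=8109500 / 2717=2984.73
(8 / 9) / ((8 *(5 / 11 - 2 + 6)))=11 / 441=0.02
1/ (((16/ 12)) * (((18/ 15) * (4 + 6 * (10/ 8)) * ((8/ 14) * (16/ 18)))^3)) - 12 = -12.00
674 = 674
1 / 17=0.06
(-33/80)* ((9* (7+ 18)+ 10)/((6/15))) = -242.34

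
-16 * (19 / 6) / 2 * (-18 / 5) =456 / 5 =91.20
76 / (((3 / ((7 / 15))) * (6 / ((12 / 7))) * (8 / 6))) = 38 / 15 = 2.53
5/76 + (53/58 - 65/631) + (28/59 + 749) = 61568349627/82052716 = 750.35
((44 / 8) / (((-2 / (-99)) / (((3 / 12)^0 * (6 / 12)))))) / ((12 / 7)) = 2541 / 32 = 79.41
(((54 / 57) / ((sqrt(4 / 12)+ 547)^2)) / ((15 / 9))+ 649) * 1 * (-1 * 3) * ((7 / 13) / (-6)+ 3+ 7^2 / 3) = -981129311217172691 / 26186304165970+ 3500253 * sqrt(3) / 26186304165970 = -37467.27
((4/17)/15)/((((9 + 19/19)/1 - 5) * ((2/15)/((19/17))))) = 38/1445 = 0.03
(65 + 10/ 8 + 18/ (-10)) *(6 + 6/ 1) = 3867/ 5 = 773.40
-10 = -10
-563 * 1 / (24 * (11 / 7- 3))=3941 / 240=16.42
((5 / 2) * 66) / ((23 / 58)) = 9570 / 23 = 416.09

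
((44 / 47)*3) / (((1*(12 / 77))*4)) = 847 / 188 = 4.51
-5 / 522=-0.01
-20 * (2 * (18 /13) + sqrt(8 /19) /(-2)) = -720 /13 + 20 * sqrt(38) /19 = -48.90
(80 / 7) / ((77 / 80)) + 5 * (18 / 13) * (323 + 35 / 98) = 15769255 / 7007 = 2250.50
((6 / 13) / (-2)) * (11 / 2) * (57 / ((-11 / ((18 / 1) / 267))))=513 / 1157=0.44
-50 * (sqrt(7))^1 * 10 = -500 * sqrt(7) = -1322.88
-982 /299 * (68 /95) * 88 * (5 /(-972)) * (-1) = -1469072 /1380483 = -1.06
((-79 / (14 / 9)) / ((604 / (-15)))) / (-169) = -0.01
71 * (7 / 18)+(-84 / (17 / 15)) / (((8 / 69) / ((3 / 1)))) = -289198 / 153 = -1890.18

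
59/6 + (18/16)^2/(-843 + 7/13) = 9.83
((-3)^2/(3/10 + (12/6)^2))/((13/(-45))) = -4050/559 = -7.25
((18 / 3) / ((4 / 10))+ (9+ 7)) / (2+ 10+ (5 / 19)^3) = 212629 / 82433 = 2.58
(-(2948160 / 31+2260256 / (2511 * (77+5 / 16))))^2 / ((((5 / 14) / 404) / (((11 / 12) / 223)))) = 1357562901919027110716186624 / 32272227826276905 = 42065980360.17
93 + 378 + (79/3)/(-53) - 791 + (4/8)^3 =-407513/1272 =-320.37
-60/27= -20/9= -2.22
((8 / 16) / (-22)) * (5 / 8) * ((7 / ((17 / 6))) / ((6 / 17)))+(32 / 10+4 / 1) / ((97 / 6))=59057 / 170720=0.35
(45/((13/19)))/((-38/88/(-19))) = 2893.85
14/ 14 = 1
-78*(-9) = 702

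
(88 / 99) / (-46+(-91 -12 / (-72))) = -0.01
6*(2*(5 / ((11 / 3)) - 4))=-348 / 11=-31.64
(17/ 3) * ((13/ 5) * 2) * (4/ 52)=34/ 15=2.27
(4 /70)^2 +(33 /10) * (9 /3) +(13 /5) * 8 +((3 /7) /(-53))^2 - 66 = -242913443 /6882050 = -35.30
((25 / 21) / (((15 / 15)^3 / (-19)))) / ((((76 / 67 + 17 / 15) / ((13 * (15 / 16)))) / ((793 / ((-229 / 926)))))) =11392714295625 / 29225896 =389815.74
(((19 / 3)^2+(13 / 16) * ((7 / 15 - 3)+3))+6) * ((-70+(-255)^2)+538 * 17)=2480382773 / 720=3444976.07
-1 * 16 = -16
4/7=0.57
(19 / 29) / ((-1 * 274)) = -19 / 7946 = -0.00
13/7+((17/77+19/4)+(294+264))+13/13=174275/308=565.83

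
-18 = -18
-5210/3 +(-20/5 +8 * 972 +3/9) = 18107/3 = 6035.67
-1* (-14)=14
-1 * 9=-9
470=470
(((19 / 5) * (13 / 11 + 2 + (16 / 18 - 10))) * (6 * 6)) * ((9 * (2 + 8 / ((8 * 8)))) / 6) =-568803 / 220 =-2585.47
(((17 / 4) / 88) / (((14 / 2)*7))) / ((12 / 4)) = 17 / 51744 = 0.00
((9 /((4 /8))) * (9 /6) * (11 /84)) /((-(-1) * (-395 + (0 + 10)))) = -9 /980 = -0.01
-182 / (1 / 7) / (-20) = 637 / 10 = 63.70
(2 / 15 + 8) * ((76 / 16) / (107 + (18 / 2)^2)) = 1159 / 5640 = 0.21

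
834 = 834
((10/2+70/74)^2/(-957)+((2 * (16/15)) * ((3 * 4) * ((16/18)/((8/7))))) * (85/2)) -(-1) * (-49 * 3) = 249825193/357309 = 699.19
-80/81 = -0.99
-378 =-378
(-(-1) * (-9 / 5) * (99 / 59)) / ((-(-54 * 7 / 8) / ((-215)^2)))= -1220340 / 413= -2954.82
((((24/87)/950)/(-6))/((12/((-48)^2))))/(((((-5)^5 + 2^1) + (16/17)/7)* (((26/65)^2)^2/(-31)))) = -737800/204763171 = -0.00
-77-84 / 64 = -1253 / 16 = -78.31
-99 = -99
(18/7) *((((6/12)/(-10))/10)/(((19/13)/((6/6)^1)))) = -117/13300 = -0.01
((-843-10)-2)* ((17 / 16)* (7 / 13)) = -101745 / 208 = -489.16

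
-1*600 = -600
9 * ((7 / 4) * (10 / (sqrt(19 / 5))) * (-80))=-12600 * sqrt(95) / 19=-6463.66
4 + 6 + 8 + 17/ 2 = 53/ 2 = 26.50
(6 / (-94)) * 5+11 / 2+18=2179 / 94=23.18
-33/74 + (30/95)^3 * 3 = -178395/507566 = -0.35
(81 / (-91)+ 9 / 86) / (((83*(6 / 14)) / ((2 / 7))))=-2049 / 324779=-0.01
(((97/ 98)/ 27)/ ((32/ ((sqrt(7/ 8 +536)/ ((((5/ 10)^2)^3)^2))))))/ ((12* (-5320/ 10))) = -97* sqrt(8590)/ 527877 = -0.02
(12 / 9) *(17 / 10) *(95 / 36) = 323 / 54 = 5.98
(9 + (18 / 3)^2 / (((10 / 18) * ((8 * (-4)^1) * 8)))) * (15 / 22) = 5.96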